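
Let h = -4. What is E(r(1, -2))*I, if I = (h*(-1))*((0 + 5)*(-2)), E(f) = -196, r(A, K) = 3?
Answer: 7840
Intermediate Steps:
I = -40 (I = (-4*(-1))*((0 + 5)*(-2)) = 4*(5*(-2)) = 4*(-10) = -40)
E(r(1, -2))*I = -196*(-40) = 7840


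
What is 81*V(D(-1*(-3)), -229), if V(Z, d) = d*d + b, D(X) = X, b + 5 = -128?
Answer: 4236948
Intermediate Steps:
b = -133 (b = -5 - 128 = -133)
V(Z, d) = -133 + d² (V(Z, d) = d*d - 133 = d² - 133 = -133 + d²)
81*V(D(-1*(-3)), -229) = 81*(-133 + (-229)²) = 81*(-133 + 52441) = 81*52308 = 4236948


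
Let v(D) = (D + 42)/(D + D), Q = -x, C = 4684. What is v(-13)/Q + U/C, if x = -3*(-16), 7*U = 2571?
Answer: 1039865/10229856 ≈ 0.10165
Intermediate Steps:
U = 2571/7 (U = (⅐)*2571 = 2571/7 ≈ 367.29)
x = 48
Q = -48 (Q = -1*48 = -48)
v(D) = (42 + D)/(2*D) (v(D) = (42 + D)/((2*D)) = (42 + D)*(1/(2*D)) = (42 + D)/(2*D))
v(-13)/Q + U/C = ((½)*(42 - 13)/(-13))/(-48) + (2571/7)/4684 = ((½)*(-1/13)*29)*(-1/48) + (2571/7)*(1/4684) = -29/26*(-1/48) + 2571/32788 = 29/1248 + 2571/32788 = 1039865/10229856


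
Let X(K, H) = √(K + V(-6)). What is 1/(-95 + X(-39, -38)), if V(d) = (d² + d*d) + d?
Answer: -95/8998 - 3*√3/8998 ≈ -0.011135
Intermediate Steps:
V(d) = d + 2*d² (V(d) = (d² + d²) + d = 2*d² + d = d + 2*d²)
X(K, H) = √(66 + K) (X(K, H) = √(K - 6*(1 + 2*(-6))) = √(K - 6*(1 - 12)) = √(K - 6*(-11)) = √(K + 66) = √(66 + K))
1/(-95 + X(-39, -38)) = 1/(-95 + √(66 - 39)) = 1/(-95 + √27) = 1/(-95 + 3*√3)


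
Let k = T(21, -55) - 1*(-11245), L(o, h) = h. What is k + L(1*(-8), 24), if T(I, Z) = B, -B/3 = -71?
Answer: 11482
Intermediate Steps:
B = 213 (B = -3*(-71) = 213)
T(I, Z) = 213
k = 11458 (k = 213 - 1*(-11245) = 213 + 11245 = 11458)
k + L(1*(-8), 24) = 11458 + 24 = 11482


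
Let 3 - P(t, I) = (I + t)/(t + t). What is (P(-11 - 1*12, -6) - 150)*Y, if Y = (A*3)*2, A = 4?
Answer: -81492/23 ≈ -3543.1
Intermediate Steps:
P(t, I) = 3 - (I + t)/(2*t) (P(t, I) = 3 - (I + t)/(t + t) = 3 - (I + t)/(2*t))
Y = 24 (Y = (4*3)*2 = 12*2 = 24)
(P(-11 - 1*12, -6) - 150)*Y = ((-1*(-6) + 5*(-11 - 1*12))/(2*(-11 - 1*12)) - 150)*24 = ((6 + 5*(-11 - 12))/(2*(-11 - 12)) - 150)*24 = ((½)*(6 + 5*(-23))/(-23) - 150)*24 = ((½)*(-1/23)*(6 - 115) - 150)*24 = ((½)*(-1/23)*(-109) - 150)*24 = (109/46 - 150)*24 = -6791/46*24 = -81492/23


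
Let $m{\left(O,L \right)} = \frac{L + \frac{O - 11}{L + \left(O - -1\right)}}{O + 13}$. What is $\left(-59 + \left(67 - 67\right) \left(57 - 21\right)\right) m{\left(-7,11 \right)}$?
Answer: $- \frac{2183}{30} \approx -72.767$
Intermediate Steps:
$m{\left(O,L \right)} = \frac{L + \frac{-11 + O}{1 + L + O}}{13 + O}$ ($m{\left(O,L \right)} = \frac{L + \frac{-11 + O}{L + \left(O + 1\right)}}{13 + O} = \frac{L + \frac{-11 + O}{L + \left(1 + O\right)}}{13 + O} = \frac{L + \frac{-11 + O}{1 + L + O}}{13 + O}$)
$\left(-59 + \left(67 - 67\right) \left(57 - 21\right)\right) m{\left(-7,11 \right)} = \left(-59 + \left(67 - 67\right) \left(57 - 21\right)\right) \frac{-11 + 11 - 7 + 11^{2} + 11 \left(-7\right)}{13 + \left(-7\right)^{2} + 13 \cdot 11 + 14 \left(-7\right) + 11 \left(-7\right)} = \left(-59 + 0 \cdot 36\right) \frac{-11 + 11 - 7 + 121 - 77}{13 + 49 + 143 - 98 - 77} = \left(-59 + 0\right) \frac{1}{30} \cdot 37 = - 59 \cdot \frac{1}{30} \cdot 37 = \left(-59\right) \frac{37}{30} = - \frac{2183}{30}$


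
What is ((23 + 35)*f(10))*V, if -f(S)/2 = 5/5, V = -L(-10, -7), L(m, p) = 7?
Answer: 812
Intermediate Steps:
V = -7 (V = -1*7 = -7)
f(S) = -2 (f(S) = -10/5 = -2*1 = -2)
((23 + 35)*f(10))*V = ((23 + 35)*(-2))*(-7) = (58*(-2))*(-7) = -116*(-7) = 812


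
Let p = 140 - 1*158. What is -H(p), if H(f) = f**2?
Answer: -324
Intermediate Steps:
p = -18 (p = 140 - 158 = -18)
-H(p) = -1*(-18)**2 = -1*324 = -324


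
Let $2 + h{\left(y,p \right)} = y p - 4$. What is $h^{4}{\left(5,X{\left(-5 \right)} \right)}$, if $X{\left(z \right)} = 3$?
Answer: $6561$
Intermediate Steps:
$h{\left(y,p \right)} = -6 + p y$ ($h{\left(y,p \right)} = -2 + \left(y p - 4\right) = -2 + \left(p y - 4\right) = -2 + \left(-4 + p y\right) = -6 + p y$)
$h^{4}{\left(5,X{\left(-5 \right)} \right)} = \left(-6 + 3 \cdot 5\right)^{4} = \left(-6 + 15\right)^{4} = 9^{4} = 6561$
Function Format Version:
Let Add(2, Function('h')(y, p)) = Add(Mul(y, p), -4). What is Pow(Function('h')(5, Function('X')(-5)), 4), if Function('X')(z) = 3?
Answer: 6561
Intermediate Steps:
Function('h')(y, p) = Add(-6, Mul(p, y)) (Function('h')(y, p) = Add(-2, Add(Mul(y, p), -4)) = Add(-2, Add(Mul(p, y), -4)) = Add(-2, Add(-4, Mul(p, y))) = Add(-6, Mul(p, y)))
Pow(Function('h')(5, Function('X')(-5)), 4) = Pow(Add(-6, Mul(3, 5)), 4) = Pow(Add(-6, 15), 4) = Pow(9, 4) = 6561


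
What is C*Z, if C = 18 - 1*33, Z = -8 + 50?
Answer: -630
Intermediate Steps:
Z = 42
C = -15 (C = 18 - 33 = -15)
C*Z = -15*42 = -630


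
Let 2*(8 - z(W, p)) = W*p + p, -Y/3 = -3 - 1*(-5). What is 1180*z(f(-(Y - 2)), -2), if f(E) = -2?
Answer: 8260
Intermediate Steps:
Y = -6 (Y = -3*(-3 - 1*(-5)) = -3*(-3 + 5) = -3*2 = -6)
z(W, p) = 8 - p/2 - W*p/2 (z(W, p) = 8 - (W*p + p)/2 = 8 - (p + W*p)/2 = 8 + (-p/2 - W*p/2) = 8 - p/2 - W*p/2)
1180*z(f(-(Y - 2)), -2) = 1180*(8 - ½*(-2) - ½*(-2)*(-2)) = 1180*(8 + 1 - 2) = 1180*7 = 8260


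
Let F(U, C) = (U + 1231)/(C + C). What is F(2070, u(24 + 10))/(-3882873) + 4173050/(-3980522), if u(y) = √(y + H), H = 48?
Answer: -298075/284323 - 3301*√82/636791172 ≈ -1.0484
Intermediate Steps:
u(y) = √(48 + y) (u(y) = √(y + 48) = √(48 + y))
F(U, C) = (1231 + U)/(2*C) (F(U, C) = (1231 + U)/((2*C)) = (1231 + U)*(1/(2*C)) = (1231 + U)/(2*C))
F(2070, u(24 + 10))/(-3882873) + 4173050/(-3980522) = ((1231 + 2070)/(2*(√(48 + (24 + 10)))))/(-3882873) + 4173050/(-3980522) = ((½)*3301/√(48 + 34))*(-1/3882873) + 4173050*(-1/3980522) = ((½)*3301/√82)*(-1/3882873) - 298075/284323 = ((½)*(√82/82)*3301)*(-1/3882873) - 298075/284323 = (3301*√82/164)*(-1/3882873) - 298075/284323 = -3301*√82/636791172 - 298075/284323 = -298075/284323 - 3301*√82/636791172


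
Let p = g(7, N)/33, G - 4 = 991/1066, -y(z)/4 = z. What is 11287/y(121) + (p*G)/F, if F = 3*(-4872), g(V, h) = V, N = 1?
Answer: -18842078977/807968304 ≈ -23.320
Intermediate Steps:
y(z) = -4*z
F = -14616
G = 5255/1066 (G = 4 + 991/1066 = 5255/1066 ≈ 4.9296)
p = 7/33 ≈ 0.21212
11287/y(121) + (p*G)/F = 11287/((-4*121)) + ((7/33)*(5255/1066))/(-14616) = 11287/(-484) + (36785/35178)*(-1/14616) = 11287*(-1/484) - 5255/73451664 = -11287/484 - 5255/73451664 = -18842078977/807968304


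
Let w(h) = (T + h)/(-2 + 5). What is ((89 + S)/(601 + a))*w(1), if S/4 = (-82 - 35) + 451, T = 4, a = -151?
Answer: 95/18 ≈ 5.2778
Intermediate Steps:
S = 1336 (S = 4*((-82 - 35) + 451) = 4*(-117 + 451) = 4*334 = 1336)
w(h) = 4/3 + h/3 (w(h) = (4 + h)/(-2 + 5) = (4 + h)/3 = (4 + h)*(1/3) = 4/3 + h/3)
((89 + S)/(601 + a))*w(1) = ((89 + 1336)/(601 - 151))*(4/3 + (1/3)*1) = (1425/450)*(4/3 + 1/3) = (1425*(1/450))*(5/3) = (19/6)*(5/3) = 95/18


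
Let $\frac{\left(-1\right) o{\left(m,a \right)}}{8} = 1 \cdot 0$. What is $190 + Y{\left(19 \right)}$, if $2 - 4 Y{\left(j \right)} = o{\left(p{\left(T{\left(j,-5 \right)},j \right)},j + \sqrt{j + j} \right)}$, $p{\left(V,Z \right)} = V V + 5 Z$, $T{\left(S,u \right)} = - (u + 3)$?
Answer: $\frac{381}{2} \approx 190.5$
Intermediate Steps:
$T{\left(S,u \right)} = -3 - u$ ($T{\left(S,u \right)} = - (3 + u) = -3 - u$)
$p{\left(V,Z \right)} = V^{2} + 5 Z$
$o{\left(m,a \right)} = 0$ ($o{\left(m,a \right)} = - 8 \cdot 1 \cdot 0 = \left(-8\right) 0 = 0$)
$Y{\left(j \right)} = \frac{1}{2}$ ($Y{\left(j \right)} = \frac{1}{2} - 0 = \frac{1}{2} + 0 = \frac{1}{2}$)
$190 + Y{\left(19 \right)} = 190 + \frac{1}{2} = \frac{381}{2}$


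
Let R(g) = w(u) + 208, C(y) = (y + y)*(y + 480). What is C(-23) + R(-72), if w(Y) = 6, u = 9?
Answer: -20808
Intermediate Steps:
C(y) = 2*y*(480 + y) (C(y) = (2*y)*(480 + y) = 2*y*(480 + y))
R(g) = 214 (R(g) = 6 + 208 = 214)
C(-23) + R(-72) = 2*(-23)*(480 - 23) + 214 = 2*(-23)*457 + 214 = -21022 + 214 = -20808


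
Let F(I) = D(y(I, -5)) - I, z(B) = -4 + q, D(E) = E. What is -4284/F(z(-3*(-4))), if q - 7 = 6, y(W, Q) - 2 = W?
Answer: -2142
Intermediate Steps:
y(W, Q) = 2 + W
q = 13 (q = 7 + 6 = 13)
z(B) = 9 (z(B) = -4 + 13 = 9)
F(I) = 2 (F(I) = (2 + I) - I = 2)
-4284/F(z(-3*(-4))) = -4284/2 = -4284*½ = -2142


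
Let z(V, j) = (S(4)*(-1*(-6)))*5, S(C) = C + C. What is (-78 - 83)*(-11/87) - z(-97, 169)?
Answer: -19109/87 ≈ -219.64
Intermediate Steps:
S(C) = 2*C
z(V, j) = 240 (z(V, j) = ((2*4)*(-1*(-6)))*5 = (8*6)*5 = 48*5 = 240)
(-78 - 83)*(-11/87) - z(-97, 169) = (-78 - 83)*(-11/87) - 1*240 = -(-1771)/87 - 240 = -161*(-11/87) - 240 = 1771/87 - 240 = -19109/87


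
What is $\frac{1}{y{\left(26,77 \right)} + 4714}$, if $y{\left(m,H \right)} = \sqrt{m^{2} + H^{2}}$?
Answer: $\frac{4714}{22215191} - \frac{\sqrt{6605}}{22215191} \approx 0.00020854$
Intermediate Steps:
$y{\left(m,H \right)} = \sqrt{H^{2} + m^{2}}$
$\frac{1}{y{\left(26,77 \right)} + 4714} = \frac{1}{\sqrt{77^{2} + 26^{2}} + 4714} = \frac{1}{\sqrt{5929 + 676} + 4714} = \frac{1}{\sqrt{6605} + 4714} = \frac{1}{4714 + \sqrt{6605}}$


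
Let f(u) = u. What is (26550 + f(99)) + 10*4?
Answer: 26689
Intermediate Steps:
(26550 + f(99)) + 10*4 = (26550 + 99) + 10*4 = 26649 + 40 = 26689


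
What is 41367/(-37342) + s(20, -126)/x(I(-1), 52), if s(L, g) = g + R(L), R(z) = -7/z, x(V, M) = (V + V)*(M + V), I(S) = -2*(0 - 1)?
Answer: -136534337/80658720 ≈ -1.6927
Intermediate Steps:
I(S) = 2 (I(S) = -2*(-1) = 2)
x(V, M) = 2*V*(M + V) (x(V, M) = (2*V)*(M + V) = 2*V*(M + V))
s(L, g) = g - 7/L
41367/(-37342) + s(20, -126)/x(I(-1), 52) = 41367/(-37342) + (-126 - 7/20)/((2*2*(52 + 2))) = 41367*(-1/37342) + (-126 - 7*1/20)/((2*2*54)) = -41367/37342 + (-126 - 7/20)/216 = -41367/37342 - 2527/20*1/216 = -41367/37342 - 2527/4320 = -136534337/80658720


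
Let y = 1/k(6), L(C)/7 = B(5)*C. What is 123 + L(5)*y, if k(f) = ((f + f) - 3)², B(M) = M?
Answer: 10138/81 ≈ 125.16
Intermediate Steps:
k(f) = (-3 + 2*f)² (k(f) = (2*f - 3)² = (-3 + 2*f)²)
L(C) = 35*C (L(C) = 7*(5*C) = 35*C)
y = 1/81 (y = 1/((-3 + 2*6)²) = 1/((-3 + 12)²) = 1/(9²) = 1/81 ≈ 0.012346)
123 + L(5)*y = 123 + (35*5)*(1/81) = 123 + 175*(1/81) = 123 + 175/81 = 10138/81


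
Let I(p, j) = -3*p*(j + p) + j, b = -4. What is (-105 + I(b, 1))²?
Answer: 19600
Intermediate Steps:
I(p, j) = j - 3*p*(j + p) (I(p, j) = -3*p*(j + p) + j = j - 3*p*(j + p))
(-105 + I(b, 1))² = (-105 + (1 - 3*(-4)² - 3*1*(-4)))² = (-105 + (1 - 3*16 + 12))² = (-105 + (1 - 48 + 12))² = (-105 - 35)² = (-140)² = 19600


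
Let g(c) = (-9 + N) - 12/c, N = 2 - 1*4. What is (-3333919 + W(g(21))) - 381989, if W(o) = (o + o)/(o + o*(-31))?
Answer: -55738621/15 ≈ -3.7159e+6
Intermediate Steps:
N = -2 (N = 2 - 4 = -2)
g(c) = -11 - 12/c (g(c) = (-9 - 2) - 12/c = -11 - 12/c)
W(o) = -1/15 (W(o) = (2*o)/(o - 31*o) = (2*o)/((-30*o)) = (2*o)*(-1/(30*o)) = -1/15)
(-3333919 + W(g(21))) - 381989 = (-3333919 - 1/15) - 381989 = -50008786/15 - 381989 = -55738621/15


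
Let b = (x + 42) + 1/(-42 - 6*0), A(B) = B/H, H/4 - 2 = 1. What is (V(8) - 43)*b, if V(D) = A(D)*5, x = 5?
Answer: -33541/18 ≈ -1863.4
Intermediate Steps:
H = 12 (H = 8 + 4*1 = 8 + 4 = 12)
A(B) = B/12
b = 1973/42 (b = (5 + 42) + 1/(-42 - 6*0) = 47 + 1/(-42 + 0) = 47 + 1/(-42) = 47 - 1/42 = 1973/42 ≈ 46.976)
V(D) = 5*D/12 (V(D) = (D/12)*5 = 5*D/12)
(V(8) - 43)*b = ((5/12)*8 - 43)*(1973/42) = (10/3 - 43)*(1973/42) = -119/3*1973/42 = -33541/18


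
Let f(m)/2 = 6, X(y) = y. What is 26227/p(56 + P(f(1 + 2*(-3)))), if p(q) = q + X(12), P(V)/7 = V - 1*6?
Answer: 26227/110 ≈ 238.43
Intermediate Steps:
f(m) = 12 (f(m) = 2*6 = 12)
P(V) = -42 + 7*V (P(V) = 7*(V - 1*6) = 7*(V - 6) = 7*(-6 + V) = -42 + 7*V)
p(q) = 12 + q (p(q) = q + 12 = 12 + q)
26227/p(56 + P(f(1 + 2*(-3)))) = 26227/(12 + (56 + (-42 + 7*12))) = 26227/(12 + (56 + (-42 + 84))) = 26227/(12 + (56 + 42)) = 26227/(12 + 98) = 26227/110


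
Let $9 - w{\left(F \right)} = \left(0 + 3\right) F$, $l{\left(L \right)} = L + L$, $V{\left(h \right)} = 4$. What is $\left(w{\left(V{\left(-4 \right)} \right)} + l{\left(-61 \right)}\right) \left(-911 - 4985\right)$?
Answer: $737000$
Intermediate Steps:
$l{\left(L \right)} = 2 L$
$w{\left(F \right)} = 9 - 3 F$ ($w{\left(F \right)} = 9 - \left(0 + 3\right) F = 9 - 3 F$)
$\left(w{\left(V{\left(-4 \right)} \right)} + l{\left(-61 \right)}\right) \left(-911 - 4985\right) = \left(\left(9 - 12\right) + 2 \left(-61\right)\right) \left(-911 - 4985\right) = \left(\left(9 - 12\right) - 122\right) \left(-5896\right) = \left(-3 - 122\right) \left(-5896\right) = \left(-125\right) \left(-5896\right) = 737000$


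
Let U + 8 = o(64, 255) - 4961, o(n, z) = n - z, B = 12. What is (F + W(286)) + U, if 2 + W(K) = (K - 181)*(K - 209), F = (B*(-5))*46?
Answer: 163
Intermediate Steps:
F = -2760 (F = (12*(-5))*46 = -60*46 = -2760)
W(K) = -2 + (-209 + K)*(-181 + K) (W(K) = -2 + (K - 181)*(K - 209) = -2 + (-181 + K)*(-209 + K) = -2 + (-209 + K)*(-181 + K))
U = -5160 (U = -8 + ((64 - 1*255) - 4961) = -8 + ((64 - 255) - 4961) = -8 + (-191 - 4961) = -8 - 5152 = -5160)
(F + W(286)) + U = (-2760 + (37827 + 286**2 - 390*286)) - 5160 = (-2760 + (37827 + 81796 - 111540)) - 5160 = (-2760 + 8083) - 5160 = 5323 - 5160 = 163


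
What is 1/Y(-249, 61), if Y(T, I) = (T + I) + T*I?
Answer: -1/15377 ≈ -6.5032e-5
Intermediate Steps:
Y(T, I) = I + T + I*T (Y(T, I) = (I + T) + I*T = I + T + I*T)
1/Y(-249, 61) = 1/(61 - 249 + 61*(-249)) = 1/(61 - 249 - 15189) = 1/(-15377) = -1/15377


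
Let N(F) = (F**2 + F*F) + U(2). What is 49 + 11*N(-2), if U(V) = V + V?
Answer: 181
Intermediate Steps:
U(V) = 2*V
N(F) = 4 + 2*F**2 (N(F) = (F**2 + F*F) + 2*2 = (F**2 + F**2) + 4 = 2*F**2 + 4 = 4 + 2*F**2)
49 + 11*N(-2) = 49 + 11*(4 + 2*(-2)**2) = 49 + 11*(4 + 2*4) = 49 + 11*(4 + 8) = 49 + 11*12 = 49 + 132 = 181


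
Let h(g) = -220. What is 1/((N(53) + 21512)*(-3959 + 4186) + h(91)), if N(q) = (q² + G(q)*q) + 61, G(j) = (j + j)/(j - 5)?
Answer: 24/133465499 ≈ 1.7982e-7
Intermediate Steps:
G(j) = 2*j/(-5 + j) (G(j) = (2*j)/(-5 + j) = 2*j/(-5 + j))
N(q) = 61 + q² + 2*q²/(-5 + q) (N(q) = (q² + (2*q/(-5 + q))*q) + 61 = (q² + 2*q²/(-5 + q)) + 61 = 61 + q² + 2*q²/(-5 + q))
1/((N(53) + 21512)*(-3959 + 4186) + h(91)) = 1/(((2*53² + (-5 + 53)*(61 + 53²))/(-5 + 53) + 21512)*(-3959 + 4186) - 220) = 1/(((2*2809 + 48*(61 + 2809))/48 + 21512)*227 - 220) = 1/(((5618 + 48*2870)/48 + 21512)*227 - 220) = 1/(((5618 + 137760)/48 + 21512)*227 - 220) = 1/(((1/48)*143378 + 21512)*227 - 220) = 1/((71689/24 + 21512)*227 - 220) = 1/((587977/24)*227 - 220) = 1/(133470779/24 - 220) = 1/(133465499/24) = 24/133465499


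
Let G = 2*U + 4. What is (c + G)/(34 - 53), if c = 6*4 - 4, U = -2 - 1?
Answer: -18/19 ≈ -0.94737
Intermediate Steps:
U = -3
G = -2 (G = 2*(-3) + 4 = -6 + 4 = -2)
c = 20 (c = 24 - 4 = 20)
(c + G)/(34 - 53) = (20 - 2)/(34 - 53) = 18/(-19) = -1/19*18 = -18/19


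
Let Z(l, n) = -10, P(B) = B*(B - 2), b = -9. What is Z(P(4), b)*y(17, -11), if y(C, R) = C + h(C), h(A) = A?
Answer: -340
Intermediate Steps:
y(C, R) = 2*C (y(C, R) = C + C = 2*C)
P(B) = B*(-2 + B)
Z(P(4), b)*y(17, -11) = -20*17 = -10*34 = -340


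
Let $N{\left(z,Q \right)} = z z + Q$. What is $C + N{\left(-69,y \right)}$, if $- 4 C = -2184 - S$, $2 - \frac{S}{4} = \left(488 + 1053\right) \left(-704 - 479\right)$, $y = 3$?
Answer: $1828315$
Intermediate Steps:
$N{\left(z,Q \right)} = Q + z^{2}$ ($N{\left(z,Q \right)} = z^{2} + Q = Q + z^{2}$)
$S = 7292020$ ($S = 8 - 4 \left(488 + 1053\right) \left(-704 - 479\right) = 8 - 4 \cdot 1541 \left(-1183\right) = 8 - -7292012 = 8 + 7292012 = 7292020$)
$C = 1823551$ ($C = - \frac{-2184 - 7292020}{4} = \left(- \frac{1}{4}\right) \left(-7294204\right) = 1823551$)
$C + N{\left(-69,y \right)} = 1823551 + \left(3 + \left(-69\right)^{2}\right) = 1823551 + \left(3 + 4761\right) = 1823551 + 4764 = 1828315$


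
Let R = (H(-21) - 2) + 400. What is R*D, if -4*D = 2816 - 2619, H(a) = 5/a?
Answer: -1645541/84 ≈ -19590.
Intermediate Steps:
D = -197/4 (D = -(2816 - 2619)/4 = -1/4*197 = -197/4 ≈ -49.250)
R = 8353/21 (R = (5/(-21) - 2) + 400 = (5*(-1/21) - 2) + 400 = (-5/21 - 2) + 400 = -47/21 + 400 = 8353/21 ≈ 397.76)
R*D = (8353/21)*(-197/4) = -1645541/84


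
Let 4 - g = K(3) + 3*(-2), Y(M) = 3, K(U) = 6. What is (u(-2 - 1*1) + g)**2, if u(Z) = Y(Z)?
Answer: 49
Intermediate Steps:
u(Z) = 3
g = 4 (g = 4 - (6 + 3*(-2)) = 4 - (6 - 6) = 4 - 1*0 = 4 + 0 = 4)
(u(-2 - 1*1) + g)**2 = (3 + 4)**2 = 7**2 = 49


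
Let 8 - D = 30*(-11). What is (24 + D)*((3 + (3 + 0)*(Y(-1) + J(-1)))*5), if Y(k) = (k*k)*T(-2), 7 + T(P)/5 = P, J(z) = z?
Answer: -244350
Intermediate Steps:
T(P) = -35 + 5*P
D = 338 (D = 8 - 30*(-11) = 8 - 1*(-330) = 8 + 330 = 338)
Y(k) = -45*k² (Y(k) = (k*k)*(-35 + 5*(-2)) = k²*(-35 - 10) = k²*(-45) = -45*k²)
(24 + D)*((3 + (3 + 0)*(Y(-1) + J(-1)))*5) = (24 + 338)*((3 + (3 + 0)*(-45*(-1)² - 1))*5) = 362*((3 + 3*(-45*1 - 1))*5) = 362*((3 + 3*(-45 - 1))*5) = 362*((3 + 3*(-46))*5) = 362*((3 - 138)*5) = 362*(-135*5) = 362*(-675) = -244350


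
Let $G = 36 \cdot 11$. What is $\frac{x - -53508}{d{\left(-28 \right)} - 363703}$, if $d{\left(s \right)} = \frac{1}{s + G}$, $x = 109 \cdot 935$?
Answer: $- \frac{57195664}{133842703} \approx -0.42733$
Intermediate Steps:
$G = 396$
$x = 101915$
$d{\left(s \right)} = \frac{1}{396 + s}$ ($d{\left(s \right)} = \frac{1}{s + 396} = \frac{1}{396 + s}$)
$\frac{x - -53508}{d{\left(-28 \right)} - 363703} = \frac{101915 - -53508}{\frac{1}{396 - 28} - 363703} = \frac{101915 + 53508}{\frac{1}{368} - 363703} = \frac{155423}{\frac{1}{368} - 363703} = \frac{155423}{- \frac{133842703}{368}} = 155423 \left(- \frac{368}{133842703}\right) = - \frac{57195664}{133842703}$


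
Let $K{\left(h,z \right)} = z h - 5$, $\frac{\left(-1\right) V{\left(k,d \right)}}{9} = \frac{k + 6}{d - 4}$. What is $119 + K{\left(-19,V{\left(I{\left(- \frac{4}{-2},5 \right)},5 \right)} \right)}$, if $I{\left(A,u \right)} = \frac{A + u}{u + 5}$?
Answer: $\frac{12597}{10} \approx 1259.7$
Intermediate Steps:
$I{\left(A,u \right)} = \frac{A + u}{5 + u}$
$V{\left(k,d \right)} = - \frac{9 \left(6 + k\right)}{-4 + d}$ ($V{\left(k,d \right)} = - 9 \frac{k + 6}{d - 4} = - 9 \frac{6 + k}{-4 + d} = - \frac{9 \left(6 + k\right)}{-4 + d}$)
$K{\left(h,z \right)} = -5 + h z$ ($K{\left(h,z \right)} = h z - 5 = -5 + h z$)
$119 + K{\left(-19,V{\left(I{\left(- \frac{4}{-2},5 \right)},5 \right)} \right)} = 119 - \left(5 + 19 \frac{9 \left(-6 - \frac{- \frac{4}{-2} + 5}{5 + 5}\right)}{-4 + 5}\right) = 119 - \left(5 + 19 \frac{9 \left(-6 - \frac{\left(-4\right) \left(- \frac{1}{2}\right) + 5}{10}\right)}{1}\right) = 119 - \left(5 + 19 \cdot 9 \cdot 1 \left(-6 - \frac{2 + 5}{10}\right)\right) = 119 - \left(5 + 19 \cdot 9 \cdot 1 \left(-6 - \frac{1}{10} \cdot 7\right)\right) = 119 - \left(5 + 19 \cdot 9 \cdot 1 \left(-6 - \frac{7}{10}\right)\right) = 119 - \left(5 + 19 \cdot 9 \cdot 1 \left(- \frac{67}{10}\right)\right) = 119 - - \frac{11407}{10} = 119 + \left(-5 + \frac{11457}{10}\right) = 119 + \frac{11407}{10} = \frac{12597}{10}$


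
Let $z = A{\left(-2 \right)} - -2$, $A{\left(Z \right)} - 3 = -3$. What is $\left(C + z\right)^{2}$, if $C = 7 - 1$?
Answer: $64$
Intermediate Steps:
$C = 6$
$A{\left(Z \right)} = 0$ ($A{\left(Z \right)} = 3 - 3 = 0$)
$z = 2$ ($z = 0 - -2 = 0 + 2 = 2$)
$\left(C + z\right)^{2} = \left(6 + 2\right)^{2} = 8^{2} = 64$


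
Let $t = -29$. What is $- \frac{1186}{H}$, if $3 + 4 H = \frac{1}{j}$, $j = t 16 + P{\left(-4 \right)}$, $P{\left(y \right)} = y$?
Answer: $\frac{2220192}{1405} \approx 1580.2$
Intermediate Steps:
$j = -468$ ($j = \left(-29\right) 16 - 4 = -464 - 4 = -468$)
$H = - \frac{1405}{1872}$ ($H = - \frac{3}{4} + \frac{1}{4 \left(-468\right)} = - \frac{3}{4} + \frac{1}{4} \left(- \frac{1}{468}\right) = - \frac{3}{4} - \frac{1}{1872} = - \frac{1405}{1872} \approx -0.75053$)
$- \frac{1186}{H} = - \frac{1186}{- \frac{1405}{1872}} = \left(-1186\right) \left(- \frac{1872}{1405}\right) = \frac{2220192}{1405}$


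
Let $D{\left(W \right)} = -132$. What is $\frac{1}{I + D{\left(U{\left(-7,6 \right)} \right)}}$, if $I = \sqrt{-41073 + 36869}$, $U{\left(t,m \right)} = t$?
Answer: $- \frac{33}{5407} - \frac{i \sqrt{1051}}{10814} \approx -0.0061032 - 0.0029979 i$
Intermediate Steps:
$I = 2 i \sqrt{1051}$ ($I = \sqrt{-4204} = 2 i \sqrt{1051} \approx 64.838 i$)
$\frac{1}{I + D{\left(U{\left(-7,6 \right)} \right)}} = \frac{1}{2 i \sqrt{1051} - 132} = \frac{1}{-132 + 2 i \sqrt{1051}}$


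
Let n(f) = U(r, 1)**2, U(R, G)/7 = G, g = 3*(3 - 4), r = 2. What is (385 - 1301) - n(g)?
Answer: -965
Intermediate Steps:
g = -3 (g = 3*(-1) = -3)
U(R, G) = 7*G
n(f) = 49 (n(f) = (7*1)**2 = 7**2 = 49)
(385 - 1301) - n(g) = (385 - 1301) - 1*49 = -916 - 49 = -965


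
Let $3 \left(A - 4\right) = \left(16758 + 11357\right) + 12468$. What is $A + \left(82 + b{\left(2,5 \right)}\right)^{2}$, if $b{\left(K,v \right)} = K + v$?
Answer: $\frac{64358}{3} \approx 21453.0$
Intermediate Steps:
$A = \frac{40595}{3}$ ($A = 4 + \frac{\left(16758 + 11357\right) + 12468}{3} = 4 + \frac{28115 + 12468}{3} = 4 + \frac{1}{3} \cdot 40583 = 4 + \frac{40583}{3} = \frac{40595}{3} \approx 13532.0$)
$A + \left(82 + b{\left(2,5 \right)}\right)^{2} = \frac{40595}{3} + \left(82 + \left(2 + 5\right)\right)^{2} = \frac{40595}{3} + \left(82 + 7\right)^{2} = \frac{40595}{3} + 89^{2} = \frac{40595}{3} + 7921 = \frac{64358}{3}$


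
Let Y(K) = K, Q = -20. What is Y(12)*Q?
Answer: -240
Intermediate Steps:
Y(12)*Q = 12*(-20) = -240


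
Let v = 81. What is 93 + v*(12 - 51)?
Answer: -3066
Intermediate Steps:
93 + v*(12 - 51) = 93 + 81*(12 - 51) = 93 + 81*(-39) = 93 - 3159 = -3066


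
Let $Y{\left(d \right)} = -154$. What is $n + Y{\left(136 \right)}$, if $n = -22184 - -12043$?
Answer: $-10295$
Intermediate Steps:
$n = -10141$ ($n = -22184 + 12043 = -10141$)
$n + Y{\left(136 \right)} = -10141 - 154 = -10295$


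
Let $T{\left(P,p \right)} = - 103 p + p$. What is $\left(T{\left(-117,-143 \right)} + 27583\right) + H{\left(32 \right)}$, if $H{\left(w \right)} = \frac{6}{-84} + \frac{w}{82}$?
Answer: $\frac{24205189}{574} \approx 42169.0$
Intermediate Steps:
$T{\left(P,p \right)} = - 102 p$
$H{\left(w \right)} = - \frac{1}{14} + \frac{w}{82}$ ($H{\left(w \right)} = 6 \left(- \frac{1}{84}\right) + w \frac{1}{82} = - \frac{1}{14} + \frac{w}{82}$)
$\left(T{\left(-117,-143 \right)} + 27583\right) + H{\left(32 \right)} = \left(\left(-102\right) \left(-143\right) + 27583\right) + \left(- \frac{1}{14} + \frac{1}{82} \cdot 32\right) = \left(14586 + 27583\right) + \left(- \frac{1}{14} + \frac{16}{41}\right) = 42169 + \frac{183}{574} = \frac{24205189}{574}$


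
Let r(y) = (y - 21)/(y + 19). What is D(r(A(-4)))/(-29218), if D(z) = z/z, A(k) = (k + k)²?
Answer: -1/29218 ≈ -3.4225e-5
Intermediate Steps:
A(k) = 4*k² (A(k) = (2*k)² = 4*k²)
r(y) = (-21 + y)/(19 + y)
D(z) = 1
D(r(A(-4)))/(-29218) = 1/(-29218) = 1*(-1/29218) = -1/29218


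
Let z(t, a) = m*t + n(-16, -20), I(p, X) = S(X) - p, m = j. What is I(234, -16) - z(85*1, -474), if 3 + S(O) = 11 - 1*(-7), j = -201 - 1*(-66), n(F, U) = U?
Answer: 11276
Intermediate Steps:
j = -135 (j = -201 + 66 = -135)
S(O) = 15 (S(O) = -3 + (11 - 1*(-7)) = -3 + (11 + 7) = -3 + 18 = 15)
m = -135
I(p, X) = 15 - p
z(t, a) = -20 - 135*t (z(t, a) = -135*t - 20 = -20 - 135*t)
I(234, -16) - z(85*1, -474) = (15 - 1*234) - (-20 - 11475) = (15 - 234) - (-20 - 135*85) = -219 - (-20 - 11475) = -219 - 1*(-11495) = -219 + 11495 = 11276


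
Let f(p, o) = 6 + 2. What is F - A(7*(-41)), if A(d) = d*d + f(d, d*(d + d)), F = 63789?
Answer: -18588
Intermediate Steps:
f(p, o) = 8
A(d) = 8 + d² (A(d) = d*d + 8 = d² + 8 = 8 + d²)
F - A(7*(-41)) = 63789 - (8 + (7*(-41))²) = 63789 - (8 + (-287)²) = 63789 - (8 + 82369) = 63789 - 1*82377 = 63789 - 82377 = -18588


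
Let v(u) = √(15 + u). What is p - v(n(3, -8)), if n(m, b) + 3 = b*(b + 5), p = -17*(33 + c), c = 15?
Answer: -822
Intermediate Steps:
p = -816 (p = -17*(33 + 15) = -17*48 = -816)
n(m, b) = -3 + b*(5 + b) (n(m, b) = -3 + b*(b + 5) = -3 + b*(5 + b))
p - v(n(3, -8)) = -816 - √(15 + (-3 + (-8)² + 5*(-8))) = -816 - √(15 + (-3 + 64 - 40)) = -816 - √(15 + 21) = -816 - √36 = -816 - 1*6 = -816 - 6 = -822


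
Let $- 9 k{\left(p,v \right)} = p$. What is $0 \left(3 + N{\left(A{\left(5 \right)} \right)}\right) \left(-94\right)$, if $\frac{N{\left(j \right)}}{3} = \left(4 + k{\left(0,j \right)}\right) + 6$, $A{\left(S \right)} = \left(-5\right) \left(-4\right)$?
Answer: $0$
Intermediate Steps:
$k{\left(p,v \right)} = - \frac{p}{9}$
$A{\left(S \right)} = 20$
$N{\left(j \right)} = 30$ ($N{\left(j \right)} = 3 \left(\left(4 - 0\right) + 6\right) = 3 \left(\left(4 + 0\right) + 6\right) = 3 \left(4 + 6\right) = 3 \cdot 10 = 30$)
$0 \left(3 + N{\left(A{\left(5 \right)} \right)}\right) \left(-94\right) = 0 \left(3 + 30\right) \left(-94\right) = 0 \cdot 33 \left(-94\right) = 0 \left(-94\right) = 0$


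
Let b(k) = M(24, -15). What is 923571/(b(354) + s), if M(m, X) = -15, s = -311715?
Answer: -307857/103910 ≈ -2.9627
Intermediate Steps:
b(k) = -15
923571/(b(354) + s) = 923571/(-15 - 311715) = 923571/(-311730) = 923571*(-1/311730) = -307857/103910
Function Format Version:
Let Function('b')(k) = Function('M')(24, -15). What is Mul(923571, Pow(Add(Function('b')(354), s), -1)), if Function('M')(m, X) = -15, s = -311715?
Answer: Rational(-307857, 103910) ≈ -2.9627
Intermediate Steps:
Function('b')(k) = -15
Mul(923571, Pow(Add(Function('b')(354), s), -1)) = Mul(923571, Pow(Add(-15, -311715), -1)) = Mul(923571, Pow(-311730, -1)) = Mul(923571, Rational(-1, 311730)) = Rational(-307857, 103910)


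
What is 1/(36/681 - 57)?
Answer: -227/12927 ≈ -0.017560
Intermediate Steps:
1/(36/681 - 57) = 1/(36*(1/681) - 57) = 1/(12/227 - 57) = 1/(-12927/227) = -227/12927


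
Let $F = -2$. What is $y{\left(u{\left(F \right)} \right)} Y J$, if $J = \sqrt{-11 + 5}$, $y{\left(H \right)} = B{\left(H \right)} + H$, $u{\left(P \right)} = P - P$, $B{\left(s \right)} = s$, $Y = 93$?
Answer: $0$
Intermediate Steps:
$u{\left(P \right)} = 0$
$y{\left(H \right)} = 2 H$ ($y{\left(H \right)} = H + H = 2 H$)
$J = i \sqrt{6}$ ($J = \sqrt{-6} = i \sqrt{6} \approx 2.4495 i$)
$y{\left(u{\left(F \right)} \right)} Y J = 2 \cdot 0 \cdot 93 i \sqrt{6} = 0 \cdot 93 i \sqrt{6} = 0 i \sqrt{6} = 0$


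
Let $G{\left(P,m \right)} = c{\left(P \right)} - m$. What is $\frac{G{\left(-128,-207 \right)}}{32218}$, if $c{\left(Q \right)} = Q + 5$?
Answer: $\frac{42}{16109} \approx 0.0026072$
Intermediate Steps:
$c{\left(Q \right)} = 5 + Q$
$G{\left(P,m \right)} = 5 + P - m$ ($G{\left(P,m \right)} = \left(5 + P\right) - m = 5 + P - m$)
$\frac{G{\left(-128,-207 \right)}}{32218} = \frac{5 - 128 - -207}{32218} = \left(5 - 128 + 207\right) \frac{1}{32218} = 84 \cdot \frac{1}{32218} = \frac{42}{16109}$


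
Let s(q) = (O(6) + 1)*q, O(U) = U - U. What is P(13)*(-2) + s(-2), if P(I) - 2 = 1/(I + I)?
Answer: -79/13 ≈ -6.0769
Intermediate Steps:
P(I) = 2 + 1/(2*I) (P(I) = 2 + 1/(I + I) = 2 + 1/(2*I))
O(U) = 0
s(q) = q (s(q) = (0 + 1)*q = 1*q = q)
P(13)*(-2) + s(-2) = (2 + (½)/13)*(-2) - 2 = (2 + (½)*(1/13))*(-2) - 2 = (2 + 1/26)*(-2) - 2 = (53/26)*(-2) - 2 = -53/13 - 2 = -79/13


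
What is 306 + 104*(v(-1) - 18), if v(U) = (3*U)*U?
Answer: -1254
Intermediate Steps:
v(U) = 3*U²
306 + 104*(v(-1) - 18) = 306 + 104*(3*(-1)² - 18) = 306 + 104*(3*1 - 18) = 306 + 104*(3 - 18) = 306 + 104*(-15) = 306 - 1560 = -1254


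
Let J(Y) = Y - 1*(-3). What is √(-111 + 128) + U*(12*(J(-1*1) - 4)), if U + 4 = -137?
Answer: 3384 + √17 ≈ 3388.1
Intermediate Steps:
U = -141 (U = -4 - 137 = -141)
J(Y) = 3 + Y (J(Y) = Y + 3 = 3 + Y)
√(-111 + 128) + U*(12*(J(-1*1) - 4)) = √(-111 + 128) - 1692*((3 - 1*1) - 4) = √17 - 1692*((3 - 1) - 4) = √17 - 1692*(2 - 4) = √17 - 1692*(-2) = √17 - 141*(-24) = √17 + 3384 = 3384 + √17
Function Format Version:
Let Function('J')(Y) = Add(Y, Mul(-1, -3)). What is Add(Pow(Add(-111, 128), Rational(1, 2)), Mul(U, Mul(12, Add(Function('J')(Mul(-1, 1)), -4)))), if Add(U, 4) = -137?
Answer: Add(3384, Pow(17, Rational(1, 2))) ≈ 3388.1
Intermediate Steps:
U = -141 (U = Add(-4, -137) = -141)
Function('J')(Y) = Add(3, Y) (Function('J')(Y) = Add(Y, 3) = Add(3, Y))
Add(Pow(Add(-111, 128), Rational(1, 2)), Mul(U, Mul(12, Add(Function('J')(Mul(-1, 1)), -4)))) = Add(Pow(Add(-111, 128), Rational(1, 2)), Mul(-141, Mul(12, Add(Add(3, Mul(-1, 1)), -4)))) = Add(Pow(17, Rational(1, 2)), Mul(-141, Mul(12, Add(Add(3, -1), -4)))) = Add(Pow(17, Rational(1, 2)), Mul(-141, Mul(12, Add(2, -4)))) = Add(Pow(17, Rational(1, 2)), Mul(-141, Mul(12, -2))) = Add(Pow(17, Rational(1, 2)), Mul(-141, -24)) = Add(Pow(17, Rational(1, 2)), 3384) = Add(3384, Pow(17, Rational(1, 2)))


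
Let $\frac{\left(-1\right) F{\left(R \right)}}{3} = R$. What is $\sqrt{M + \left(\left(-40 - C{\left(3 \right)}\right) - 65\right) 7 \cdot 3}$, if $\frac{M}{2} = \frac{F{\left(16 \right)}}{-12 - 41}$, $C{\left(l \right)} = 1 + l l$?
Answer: $\frac{9 i \sqrt{83687}}{53} \approx 49.124 i$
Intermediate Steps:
$C{\left(l \right)} = 1 + l^{2}$
$F{\left(R \right)} = - 3 R$
$M = \frac{96}{53}$ ($M = 2 \frac{\left(-3\right) 16}{-12 - 41} = 2 \frac{1}{-53} \left(-48\right) = 2 \left(\left(- \frac{1}{53}\right) \left(-48\right)\right) = 2 \cdot \frac{48}{53} = \frac{96}{53} \approx 1.8113$)
$\sqrt{M + \left(\left(-40 - C{\left(3 \right)}\right) - 65\right) 7 \cdot 3} = \sqrt{\frac{96}{53} + \left(\left(-40 - \left(1 + 3^{2}\right)\right) - 65\right) 7 \cdot 3} = \sqrt{\frac{96}{53} + \left(\left(-40 - \left(1 + 9\right)\right) - 65\right) 21} = \sqrt{\frac{96}{53} + \left(\left(-40 - 10\right) - 65\right) 21} = \sqrt{\frac{96}{53} + \left(-50 - 65\right) 21} = \sqrt{\frac{96}{53} - 2415} = \sqrt{- \frac{127899}{53}} = \frac{9 i \sqrt{83687}}{53}$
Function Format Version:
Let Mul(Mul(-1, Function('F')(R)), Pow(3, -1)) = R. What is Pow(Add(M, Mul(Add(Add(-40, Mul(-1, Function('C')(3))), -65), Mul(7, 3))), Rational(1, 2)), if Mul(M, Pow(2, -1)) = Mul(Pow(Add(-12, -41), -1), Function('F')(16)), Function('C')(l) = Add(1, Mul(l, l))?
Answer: Mul(Rational(9, 53), I, Pow(83687, Rational(1, 2))) ≈ Mul(49.124, I)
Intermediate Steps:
Function('C')(l) = Add(1, Pow(l, 2))
Function('F')(R) = Mul(-3, R)
M = Rational(96, 53) (M = Mul(2, Mul(Pow(Add(-12, -41), -1), Mul(-3, 16))) = Mul(2, Mul(Pow(-53, -1), -48)) = Mul(2, Mul(Rational(-1, 53), -48)) = Mul(2, Rational(48, 53)) = Rational(96, 53) ≈ 1.8113)
Pow(Add(M, Mul(Add(Add(-40, Mul(-1, Function('C')(3))), -65), Mul(7, 3))), Rational(1, 2)) = Pow(Add(Rational(96, 53), Mul(Add(Add(-40, Mul(-1, Add(1, Pow(3, 2)))), -65), Mul(7, 3))), Rational(1, 2)) = Pow(Add(Rational(96, 53), Mul(Add(Add(-40, Mul(-1, Add(1, 9))), -65), 21)), Rational(1, 2)) = Pow(Add(Rational(96, 53), Mul(Add(Add(-40, Mul(-1, 10)), -65), 21)), Rational(1, 2)) = Pow(Add(Rational(96, 53), Mul(Add(Add(-40, -10), -65), 21)), Rational(1, 2)) = Pow(Add(Rational(96, 53), Mul(Add(-50, -65), 21)), Rational(1, 2)) = Pow(Add(Rational(96, 53), Mul(-115, 21)), Rational(1, 2)) = Pow(Add(Rational(96, 53), -2415), Rational(1, 2)) = Pow(Rational(-127899, 53), Rational(1, 2)) = Mul(Rational(9, 53), I, Pow(83687, Rational(1, 2)))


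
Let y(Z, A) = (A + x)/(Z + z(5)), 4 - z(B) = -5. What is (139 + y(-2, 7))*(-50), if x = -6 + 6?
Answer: -7000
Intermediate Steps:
z(B) = 9 (z(B) = 4 - 1*(-5) = 4 + 5 = 9)
x = 0
y(Z, A) = A/(9 + Z) (y(Z, A) = (A + 0)/(Z + 9) = A/(9 + Z))
(139 + y(-2, 7))*(-50) = (139 + 7/(9 - 2))*(-50) = (139 + 7/7)*(-50) = (139 + 7*(1/7))*(-50) = (139 + 1)*(-50) = 140*(-50) = -7000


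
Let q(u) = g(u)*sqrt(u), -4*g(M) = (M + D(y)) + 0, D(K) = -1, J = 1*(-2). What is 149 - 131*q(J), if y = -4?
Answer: 149 - 393*I*sqrt(2)/4 ≈ 149.0 - 138.95*I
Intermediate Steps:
J = -2
g(M) = 1/4 - M/4 (g(M) = -((M - 1) + 0)/4 = -((-1 + M) + 0)/4 = -(-1 + M)/4 = 1/4 - M/4)
q(u) = sqrt(u)*(1/4 - u/4) (q(u) = (1/4 - u/4)*sqrt(u) = sqrt(u)*(1/4 - u/4))
149 - 131*q(J) = 149 - 131*sqrt(-2)*(1 - 1*(-2))/4 = 149 - 131*I*sqrt(2)*(1 + 2)/4 = 149 - 131*I*sqrt(2)*3/4 = 149 - 393*I*sqrt(2)/4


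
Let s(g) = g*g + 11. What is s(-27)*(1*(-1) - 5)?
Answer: -4440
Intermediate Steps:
s(g) = 11 + g² (s(g) = g² + 11 = 11 + g²)
s(-27)*(1*(-1) - 5) = (11 + (-27)²)*(1*(-1) - 5) = (11 + 729)*(-1 - 5) = 740*(-6) = -4440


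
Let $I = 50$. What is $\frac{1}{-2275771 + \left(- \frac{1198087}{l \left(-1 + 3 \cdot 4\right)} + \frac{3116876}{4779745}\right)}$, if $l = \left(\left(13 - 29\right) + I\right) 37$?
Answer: $- \frac{6012919210}{13684543837917067} \approx -4.394 \cdot 10^{-7}$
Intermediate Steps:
$l = 1258$ ($l = \left(\left(13 - 29\right) + 50\right) 37 = \left(-16 + 50\right) 37 = 34 \cdot 37 = 1258$)
$\frac{1}{-2275771 + \left(- \frac{1198087}{l \left(-1 + 3 \cdot 4\right)} + \frac{3116876}{4779745}\right)} = \frac{1}{-2275771 + \left(- \frac{1198087}{1258 \left(-1 + 3 \cdot 4\right)} + \frac{3116876}{4779745}\right)} = \frac{1}{-2275771 + \left(- \frac{1198087}{1258 \left(-1 + 12\right)} + 3116876 \cdot \frac{1}{4779745}\right)} = \frac{1}{-2275771 + \left(- \frac{1198087}{1258 \cdot 11} + \frac{3116876}{4779745}\right)} = \frac{1}{-2275771 + \left(- \frac{1198087}{13838} + \frac{3116876}{4779745}\right)} = \frac{1}{-2275771 + \left(\left(-1198087\right) \frac{1}{13838} + \frac{3116876}{4779745}\right)} = \frac{1}{-2275771 + \left(- \frac{108917}{1258} + \frac{3116876}{4779745}\right)} = \frac{1}{-2275771 - \frac{516674456157}{6012919210}} = \frac{1}{- \frac{13684543837917067}{6012919210}} = - \frac{6012919210}{13684543837917067}$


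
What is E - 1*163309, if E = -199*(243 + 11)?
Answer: -213855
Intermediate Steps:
E = -50546 (E = -199*254 = -50546)
E - 1*163309 = -50546 - 1*163309 = -50546 - 163309 = -213855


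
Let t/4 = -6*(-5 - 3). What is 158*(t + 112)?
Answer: 48032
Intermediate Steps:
t = 192 (t = 4*(-6*(-5 - 3)) = 4*(-6*(-8)) = 4*48 = 192)
158*(t + 112) = 158*(192 + 112) = 158*304 = 48032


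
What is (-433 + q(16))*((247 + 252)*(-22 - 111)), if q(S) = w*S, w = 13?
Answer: 14932575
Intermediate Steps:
q(S) = 13*S
(-433 + q(16))*((247 + 252)*(-22 - 111)) = (-433 + 13*16)*((247 + 252)*(-22 - 111)) = (-433 + 208)*(499*(-133)) = -225*(-66367) = 14932575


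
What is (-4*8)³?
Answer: -32768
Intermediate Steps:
(-4*8)³ = (-32)³ = -32768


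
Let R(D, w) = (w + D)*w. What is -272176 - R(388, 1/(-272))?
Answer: -20136563649/73984 ≈ -2.7217e+5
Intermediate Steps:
R(D, w) = w*(D + w) (R(D, w) = (D + w)*w = w*(D + w))
-272176 - R(388, 1/(-272)) = -272176 - (388 + 1/(-272))/(-272) = -272176 - (-1)*(388 - 1/272)/272 = -272176 - (-1)*105535/(272*272) = -272176 - 1*(-105535/73984) = -272176 + 105535/73984 = -20136563649/73984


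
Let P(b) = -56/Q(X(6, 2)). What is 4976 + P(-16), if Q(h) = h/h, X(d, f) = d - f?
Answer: 4920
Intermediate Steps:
Q(h) = 1
P(b) = -56 (P(b) = -56/1 = -56*1 = -56)
4976 + P(-16) = 4976 - 56 = 4920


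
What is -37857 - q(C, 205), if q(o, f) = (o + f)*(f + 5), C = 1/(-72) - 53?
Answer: -837289/12 ≈ -69774.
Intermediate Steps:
C = -3817/72 (C = -1/72 - 53 = -3817/72 ≈ -53.014)
q(o, f) = (5 + f)*(f + o) (q(o, f) = (f + o)*(5 + f) = (5 + f)*(f + o))
-37857 - q(C, 205) = -37857 - (205² + 5*205 + 5*(-3817/72) + 205*(-3817/72)) = -37857 - (42025 + 1025 - 19085/72 - 782485/72) = -37857 - 1*383005/12 = -37857 - 383005/12 = -837289/12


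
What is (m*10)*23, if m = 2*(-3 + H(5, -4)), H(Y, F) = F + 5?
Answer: -920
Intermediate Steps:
H(Y, F) = 5 + F
m = -4 (m = 2*(-3 + (5 - 4)) = 2*(-3 + 1) = 2*(-2) = -4)
(m*10)*23 = -4*10*23 = -40*23 = -920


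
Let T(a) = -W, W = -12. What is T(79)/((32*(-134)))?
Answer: -3/1072 ≈ -0.0027985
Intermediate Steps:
T(a) = 12 (T(a) = -1*(-12) = 12)
T(79)/((32*(-134))) = 12/((32*(-134))) = 12/(-4288) = 12*(-1/4288) = -3/1072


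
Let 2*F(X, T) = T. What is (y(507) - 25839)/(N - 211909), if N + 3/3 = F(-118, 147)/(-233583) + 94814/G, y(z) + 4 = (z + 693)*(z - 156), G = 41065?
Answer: -51595895281490/27654922150873 ≈ -1.8657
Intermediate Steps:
F(X, T) = T/2
y(z) = -4 + (-156 + z)*(693 + z) (y(z) = -4 + (z + 693)*(z - 156) = -4 + (693 + z)*(-156 + z) = -4 + (-156 + z)*(693 + z))
N = 170773257/130504570 (N = -1 + (((1/2)*147)/(-233583) + 94814/41065) = -1 + ((147/2)*(-1/233583) + 94814*(1/41065)) = -1 + (-1/3178 + 94814/41065) = -1 + 301277827/130504570 = 170773257/130504570 ≈ 1.3086)
(y(507) - 25839)/(N - 211909) = ((-108112 + 507**2 + 537*507) - 25839)/(170773257/130504570 - 211909) = ((-108112 + 257049 + 272259) - 25839)/(-27654922150873/130504570) = (421196 - 25839)*(-130504570/27654922150873) = 395357*(-130504570/27654922150873) = -51595895281490/27654922150873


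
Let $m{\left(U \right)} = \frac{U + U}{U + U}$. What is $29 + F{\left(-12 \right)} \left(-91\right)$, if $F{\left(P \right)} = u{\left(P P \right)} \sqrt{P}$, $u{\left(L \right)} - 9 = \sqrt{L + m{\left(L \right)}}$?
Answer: $29 - 182 i \sqrt{3} \left(9 + \sqrt{145}\right) \approx 29.0 - 6633.0 i$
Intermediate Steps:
$m{\left(U \right)} = 1$ ($m{\left(U \right)} = \frac{2 U}{2 U} = 2 U \frac{1}{2 U} = 1$)
$u{\left(L \right)} = 9 + \sqrt{1 + L}$ ($u{\left(L \right)} = 9 + \sqrt{L + 1} = 9 + \sqrt{1 + L}$)
$F{\left(P \right)} = \sqrt{P} \left(9 + \sqrt{1 + P^{2}}\right)$ ($F{\left(P \right)} = \left(9 + \sqrt{1 + P P}\right) \sqrt{P} = \left(9 + \sqrt{1 + P^{2}}\right) \sqrt{P} = \sqrt{P} \left(9 + \sqrt{1 + P^{2}}\right)$)
$29 + F{\left(-12 \right)} \left(-91\right) = 29 + \sqrt{-12} \left(9 + \sqrt{1 + \left(-12\right)^{2}}\right) \left(-91\right) = 29 + 2 i \sqrt{3} \left(9 + \sqrt{1 + 144}\right) \left(-91\right) = 29 + 2 i \sqrt{3} \left(9 + \sqrt{145}\right) \left(-91\right) = 29 - 182 i \sqrt{3} \left(9 + \sqrt{145}\right)$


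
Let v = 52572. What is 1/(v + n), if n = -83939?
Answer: -1/31367 ≈ -3.1881e-5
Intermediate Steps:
1/(v + n) = 1/(52572 - 83939) = 1/(-31367) = -1/31367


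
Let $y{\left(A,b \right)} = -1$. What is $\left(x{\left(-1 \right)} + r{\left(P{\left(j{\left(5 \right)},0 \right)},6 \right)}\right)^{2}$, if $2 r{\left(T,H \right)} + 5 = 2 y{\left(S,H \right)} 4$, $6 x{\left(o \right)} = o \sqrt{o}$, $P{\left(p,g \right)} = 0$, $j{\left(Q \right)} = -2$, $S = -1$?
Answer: $\frac{\left(39 + i\right)^{2}}{36} \approx 42.222 + 2.1667 i$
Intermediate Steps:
$x{\left(o \right)} = \frac{o^{\frac{3}{2}}}{6}$ ($x{\left(o \right)} = \frac{o \sqrt{o}}{6} = \frac{o^{\frac{3}{2}}}{6}$)
$r{\left(T,H \right)} = - \frac{13}{2}$ ($r{\left(T,H \right)} = - \frac{5}{2} + \frac{2 \left(-1\right) 4}{2} = - \frac{5}{2} + \frac{\left(-2\right) 4}{2} = - \frac{5}{2} + \frac{1}{2} \left(-8\right) = - \frac{5}{2} - 4 = - \frac{13}{2}$)
$\left(x{\left(-1 \right)} + r{\left(P{\left(j{\left(5 \right)},0 \right)},6 \right)}\right)^{2} = \left(\frac{\left(-1\right)^{\frac{3}{2}}}{6} - \frac{13}{2}\right)^{2} = \left(\frac{\left(-1\right) i}{6} - \frac{13}{2}\right)^{2} = \left(- \frac{i}{6} - \frac{13}{2}\right)^{2} = \left(- \frac{13}{2} - \frac{i}{6}\right)^{2}$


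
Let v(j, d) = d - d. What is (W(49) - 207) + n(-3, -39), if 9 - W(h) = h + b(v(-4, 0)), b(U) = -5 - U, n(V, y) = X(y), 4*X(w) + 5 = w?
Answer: -253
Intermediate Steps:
X(w) = -5/4 + w/4
n(V, y) = -5/4 + y/4
v(j, d) = 0
W(h) = 14 - h (W(h) = 9 - (h + (-5 - 1*0)) = 9 - (h + (-5 + 0)) = 9 - (h - 5) = 9 - (-5 + h) = 9 + (5 - h) = 14 - h)
(W(49) - 207) + n(-3, -39) = ((14 - 1*49) - 207) + (-5/4 + (1/4)*(-39)) = ((14 - 49) - 207) + (-5/4 - 39/4) = (-35 - 207) - 11 = -242 - 11 = -253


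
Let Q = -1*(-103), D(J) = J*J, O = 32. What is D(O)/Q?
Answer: 1024/103 ≈ 9.9417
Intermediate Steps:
D(J) = J²
Q = 103
D(O)/Q = 32²/103 = 1024*(1/103) = 1024/103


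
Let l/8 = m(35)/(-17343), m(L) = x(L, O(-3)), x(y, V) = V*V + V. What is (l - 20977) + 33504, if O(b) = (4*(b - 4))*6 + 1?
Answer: 217033985/17343 ≈ 12514.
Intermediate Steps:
O(b) = -95 + 24*b (O(b) = (4*(-4 + b))*6 + 1 = (-16 + 4*b)*6 + 1 = (-96 + 24*b) + 1 = -95 + 24*b)
x(y, V) = V + V² (x(y, V) = V² + V = V + V²)
m(L) = 27722 (m(L) = (-95 + 24*(-3))*(1 + (-95 + 24*(-3))) = (-95 - 72)*(1 + (-95 - 72)) = -167*(1 - 167) = -167*(-166) = 27722)
l = -221776/17343 (l = 8*(27722/(-17343)) = 8*(27722*(-1/17343)) = 8*(-27722/17343) = -221776/17343 ≈ -12.788)
(l - 20977) + 33504 = (-221776/17343 - 20977) + 33504 = -364025887/17343 + 33504 = 217033985/17343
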